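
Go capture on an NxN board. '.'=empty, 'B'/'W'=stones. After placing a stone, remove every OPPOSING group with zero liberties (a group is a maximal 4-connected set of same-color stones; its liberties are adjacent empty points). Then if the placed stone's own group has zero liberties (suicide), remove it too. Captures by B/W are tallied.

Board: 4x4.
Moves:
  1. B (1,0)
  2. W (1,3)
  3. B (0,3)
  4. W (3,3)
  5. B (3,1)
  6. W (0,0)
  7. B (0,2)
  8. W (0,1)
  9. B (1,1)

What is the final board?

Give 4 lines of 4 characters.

Move 1: B@(1,0) -> caps B=0 W=0
Move 2: W@(1,3) -> caps B=0 W=0
Move 3: B@(0,3) -> caps B=0 W=0
Move 4: W@(3,3) -> caps B=0 W=0
Move 5: B@(3,1) -> caps B=0 W=0
Move 6: W@(0,0) -> caps B=0 W=0
Move 7: B@(0,2) -> caps B=0 W=0
Move 8: W@(0,1) -> caps B=0 W=0
Move 9: B@(1,1) -> caps B=2 W=0

Answer: ..BB
BB.W
....
.B.W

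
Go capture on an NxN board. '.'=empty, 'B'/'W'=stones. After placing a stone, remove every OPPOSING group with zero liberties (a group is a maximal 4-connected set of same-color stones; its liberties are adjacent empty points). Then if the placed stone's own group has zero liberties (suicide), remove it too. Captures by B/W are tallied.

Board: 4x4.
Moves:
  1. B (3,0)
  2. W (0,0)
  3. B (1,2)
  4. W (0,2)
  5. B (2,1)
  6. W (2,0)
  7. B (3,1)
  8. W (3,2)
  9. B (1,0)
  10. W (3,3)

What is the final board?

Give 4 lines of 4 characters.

Answer: W.W.
B.B.
.B..
BBWW

Derivation:
Move 1: B@(3,0) -> caps B=0 W=0
Move 2: W@(0,0) -> caps B=0 W=0
Move 3: B@(1,2) -> caps B=0 W=0
Move 4: W@(0,2) -> caps B=0 W=0
Move 5: B@(2,1) -> caps B=0 W=0
Move 6: W@(2,0) -> caps B=0 W=0
Move 7: B@(3,1) -> caps B=0 W=0
Move 8: W@(3,2) -> caps B=0 W=0
Move 9: B@(1,0) -> caps B=1 W=0
Move 10: W@(3,3) -> caps B=1 W=0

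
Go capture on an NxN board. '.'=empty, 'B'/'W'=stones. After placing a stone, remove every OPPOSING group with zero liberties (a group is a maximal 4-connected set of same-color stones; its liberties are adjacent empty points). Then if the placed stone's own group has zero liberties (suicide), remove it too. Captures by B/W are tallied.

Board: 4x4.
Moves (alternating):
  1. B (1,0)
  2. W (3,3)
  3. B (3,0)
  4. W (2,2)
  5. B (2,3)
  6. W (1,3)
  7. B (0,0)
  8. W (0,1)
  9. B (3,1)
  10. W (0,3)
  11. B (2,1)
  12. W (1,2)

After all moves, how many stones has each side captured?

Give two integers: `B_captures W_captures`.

Answer: 0 1

Derivation:
Move 1: B@(1,0) -> caps B=0 W=0
Move 2: W@(3,3) -> caps B=0 W=0
Move 3: B@(3,0) -> caps B=0 W=0
Move 4: W@(2,2) -> caps B=0 W=0
Move 5: B@(2,3) -> caps B=0 W=0
Move 6: W@(1,3) -> caps B=0 W=1
Move 7: B@(0,0) -> caps B=0 W=1
Move 8: W@(0,1) -> caps B=0 W=1
Move 9: B@(3,1) -> caps B=0 W=1
Move 10: W@(0,3) -> caps B=0 W=1
Move 11: B@(2,1) -> caps B=0 W=1
Move 12: W@(1,2) -> caps B=0 W=1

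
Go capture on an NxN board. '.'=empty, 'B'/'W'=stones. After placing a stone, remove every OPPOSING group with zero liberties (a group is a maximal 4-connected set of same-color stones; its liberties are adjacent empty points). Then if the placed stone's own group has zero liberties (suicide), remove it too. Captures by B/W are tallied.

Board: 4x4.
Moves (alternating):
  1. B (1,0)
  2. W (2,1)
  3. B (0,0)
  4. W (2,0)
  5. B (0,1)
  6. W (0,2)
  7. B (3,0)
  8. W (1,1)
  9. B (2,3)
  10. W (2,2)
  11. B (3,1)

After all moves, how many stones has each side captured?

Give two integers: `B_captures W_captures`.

Move 1: B@(1,0) -> caps B=0 W=0
Move 2: W@(2,1) -> caps B=0 W=0
Move 3: B@(0,0) -> caps B=0 W=0
Move 4: W@(2,0) -> caps B=0 W=0
Move 5: B@(0,1) -> caps B=0 W=0
Move 6: W@(0,2) -> caps B=0 W=0
Move 7: B@(3,0) -> caps B=0 W=0
Move 8: W@(1,1) -> caps B=0 W=3
Move 9: B@(2,3) -> caps B=0 W=3
Move 10: W@(2,2) -> caps B=0 W=3
Move 11: B@(3,1) -> caps B=0 W=3

Answer: 0 3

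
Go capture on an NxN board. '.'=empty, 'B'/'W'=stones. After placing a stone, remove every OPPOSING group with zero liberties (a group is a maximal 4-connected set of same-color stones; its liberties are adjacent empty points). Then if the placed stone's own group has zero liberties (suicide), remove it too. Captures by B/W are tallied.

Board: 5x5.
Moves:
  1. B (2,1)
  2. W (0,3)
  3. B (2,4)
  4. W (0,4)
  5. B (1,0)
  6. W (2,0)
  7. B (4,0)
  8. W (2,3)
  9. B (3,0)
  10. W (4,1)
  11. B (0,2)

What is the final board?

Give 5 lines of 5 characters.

Move 1: B@(2,1) -> caps B=0 W=0
Move 2: W@(0,3) -> caps B=0 W=0
Move 3: B@(2,4) -> caps B=0 W=0
Move 4: W@(0,4) -> caps B=0 W=0
Move 5: B@(1,0) -> caps B=0 W=0
Move 6: W@(2,0) -> caps B=0 W=0
Move 7: B@(4,0) -> caps B=0 W=0
Move 8: W@(2,3) -> caps B=0 W=0
Move 9: B@(3,0) -> caps B=1 W=0
Move 10: W@(4,1) -> caps B=1 W=0
Move 11: B@(0,2) -> caps B=1 W=0

Answer: ..BWW
B....
.B.WB
B....
BW...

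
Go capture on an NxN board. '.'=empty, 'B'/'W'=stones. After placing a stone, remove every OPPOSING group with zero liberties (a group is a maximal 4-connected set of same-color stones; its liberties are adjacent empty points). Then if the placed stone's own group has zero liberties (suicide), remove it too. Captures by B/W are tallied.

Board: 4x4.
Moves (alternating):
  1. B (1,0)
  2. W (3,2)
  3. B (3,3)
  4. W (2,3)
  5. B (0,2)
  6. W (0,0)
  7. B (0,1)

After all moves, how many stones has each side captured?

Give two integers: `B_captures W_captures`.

Answer: 1 1

Derivation:
Move 1: B@(1,0) -> caps B=0 W=0
Move 2: W@(3,2) -> caps B=0 W=0
Move 3: B@(3,3) -> caps B=0 W=0
Move 4: W@(2,3) -> caps B=0 W=1
Move 5: B@(0,2) -> caps B=0 W=1
Move 6: W@(0,0) -> caps B=0 W=1
Move 7: B@(0,1) -> caps B=1 W=1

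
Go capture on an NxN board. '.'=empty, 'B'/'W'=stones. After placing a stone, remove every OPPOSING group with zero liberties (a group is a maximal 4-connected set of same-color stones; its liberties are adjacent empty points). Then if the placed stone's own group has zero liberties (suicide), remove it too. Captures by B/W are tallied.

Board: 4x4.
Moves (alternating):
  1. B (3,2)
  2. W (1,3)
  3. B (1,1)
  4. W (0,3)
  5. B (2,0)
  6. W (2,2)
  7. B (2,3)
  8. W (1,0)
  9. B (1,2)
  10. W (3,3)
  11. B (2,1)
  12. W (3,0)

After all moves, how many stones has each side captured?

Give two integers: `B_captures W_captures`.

Move 1: B@(3,2) -> caps B=0 W=0
Move 2: W@(1,3) -> caps B=0 W=0
Move 3: B@(1,1) -> caps B=0 W=0
Move 4: W@(0,3) -> caps B=0 W=0
Move 5: B@(2,0) -> caps B=0 W=0
Move 6: W@(2,2) -> caps B=0 W=0
Move 7: B@(2,3) -> caps B=0 W=0
Move 8: W@(1,0) -> caps B=0 W=0
Move 9: B@(1,2) -> caps B=0 W=0
Move 10: W@(3,3) -> caps B=0 W=1
Move 11: B@(2,1) -> caps B=0 W=1
Move 12: W@(3,0) -> caps B=0 W=1

Answer: 0 1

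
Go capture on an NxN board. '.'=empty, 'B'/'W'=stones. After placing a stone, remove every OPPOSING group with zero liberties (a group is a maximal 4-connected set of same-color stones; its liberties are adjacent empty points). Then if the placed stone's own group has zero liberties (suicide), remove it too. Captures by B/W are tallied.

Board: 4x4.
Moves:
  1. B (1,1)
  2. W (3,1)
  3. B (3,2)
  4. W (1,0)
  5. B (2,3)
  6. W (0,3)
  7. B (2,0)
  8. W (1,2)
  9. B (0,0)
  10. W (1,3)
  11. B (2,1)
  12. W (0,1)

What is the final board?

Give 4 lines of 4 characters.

Move 1: B@(1,1) -> caps B=0 W=0
Move 2: W@(3,1) -> caps B=0 W=0
Move 3: B@(3,2) -> caps B=0 W=0
Move 4: W@(1,0) -> caps B=0 W=0
Move 5: B@(2,3) -> caps B=0 W=0
Move 6: W@(0,3) -> caps B=0 W=0
Move 7: B@(2,0) -> caps B=0 W=0
Move 8: W@(1,2) -> caps B=0 W=0
Move 9: B@(0,0) -> caps B=1 W=0
Move 10: W@(1,3) -> caps B=1 W=0
Move 11: B@(2,1) -> caps B=1 W=0
Move 12: W@(0,1) -> caps B=1 W=0

Answer: BW.W
.BWW
BB.B
.WB.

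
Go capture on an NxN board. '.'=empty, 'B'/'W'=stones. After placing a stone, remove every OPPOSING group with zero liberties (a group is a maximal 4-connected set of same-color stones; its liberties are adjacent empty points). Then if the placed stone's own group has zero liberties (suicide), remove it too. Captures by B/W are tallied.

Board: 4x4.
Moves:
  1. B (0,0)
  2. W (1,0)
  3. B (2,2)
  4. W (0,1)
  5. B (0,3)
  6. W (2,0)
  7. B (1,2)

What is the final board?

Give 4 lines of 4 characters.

Answer: .W.B
W.B.
W.B.
....

Derivation:
Move 1: B@(0,0) -> caps B=0 W=0
Move 2: W@(1,0) -> caps B=0 W=0
Move 3: B@(2,2) -> caps B=0 W=0
Move 4: W@(0,1) -> caps B=0 W=1
Move 5: B@(0,3) -> caps B=0 W=1
Move 6: W@(2,0) -> caps B=0 W=1
Move 7: B@(1,2) -> caps B=0 W=1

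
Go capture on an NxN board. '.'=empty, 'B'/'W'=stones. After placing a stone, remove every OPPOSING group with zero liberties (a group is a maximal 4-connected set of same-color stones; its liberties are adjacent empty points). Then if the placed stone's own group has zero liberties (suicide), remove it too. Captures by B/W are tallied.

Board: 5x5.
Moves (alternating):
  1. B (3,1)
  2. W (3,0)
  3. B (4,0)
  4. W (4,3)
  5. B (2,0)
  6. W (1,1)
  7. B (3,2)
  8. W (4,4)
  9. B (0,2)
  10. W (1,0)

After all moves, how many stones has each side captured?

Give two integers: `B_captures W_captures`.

Move 1: B@(3,1) -> caps B=0 W=0
Move 2: W@(3,0) -> caps B=0 W=0
Move 3: B@(4,0) -> caps B=0 W=0
Move 4: W@(4,3) -> caps B=0 W=0
Move 5: B@(2,0) -> caps B=1 W=0
Move 6: W@(1,1) -> caps B=1 W=0
Move 7: B@(3,2) -> caps B=1 W=0
Move 8: W@(4,4) -> caps B=1 W=0
Move 9: B@(0,2) -> caps B=1 W=0
Move 10: W@(1,0) -> caps B=1 W=0

Answer: 1 0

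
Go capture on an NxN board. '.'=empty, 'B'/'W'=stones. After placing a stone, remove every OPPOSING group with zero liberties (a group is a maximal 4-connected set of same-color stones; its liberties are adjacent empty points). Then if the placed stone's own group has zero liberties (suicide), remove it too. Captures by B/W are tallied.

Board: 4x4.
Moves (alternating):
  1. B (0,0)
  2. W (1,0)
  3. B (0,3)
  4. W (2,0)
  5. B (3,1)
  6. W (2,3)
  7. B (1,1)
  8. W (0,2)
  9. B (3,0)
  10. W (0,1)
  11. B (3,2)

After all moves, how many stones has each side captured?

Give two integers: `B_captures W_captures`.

Answer: 0 1

Derivation:
Move 1: B@(0,0) -> caps B=0 W=0
Move 2: W@(1,0) -> caps B=0 W=0
Move 3: B@(0,3) -> caps B=0 W=0
Move 4: W@(2,0) -> caps B=0 W=0
Move 5: B@(3,1) -> caps B=0 W=0
Move 6: W@(2,3) -> caps B=0 W=0
Move 7: B@(1,1) -> caps B=0 W=0
Move 8: W@(0,2) -> caps B=0 W=0
Move 9: B@(3,0) -> caps B=0 W=0
Move 10: W@(0,1) -> caps B=0 W=1
Move 11: B@(3,2) -> caps B=0 W=1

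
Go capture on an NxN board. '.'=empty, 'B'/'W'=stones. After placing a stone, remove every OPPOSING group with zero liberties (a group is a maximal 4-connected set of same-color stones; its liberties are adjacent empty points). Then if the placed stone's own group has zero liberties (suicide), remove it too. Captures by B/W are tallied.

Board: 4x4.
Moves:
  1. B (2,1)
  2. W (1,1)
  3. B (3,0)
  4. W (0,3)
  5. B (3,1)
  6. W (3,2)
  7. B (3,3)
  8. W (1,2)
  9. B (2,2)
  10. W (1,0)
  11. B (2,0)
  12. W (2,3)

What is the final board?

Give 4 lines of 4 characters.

Move 1: B@(2,1) -> caps B=0 W=0
Move 2: W@(1,1) -> caps B=0 W=0
Move 3: B@(3,0) -> caps B=0 W=0
Move 4: W@(0,3) -> caps B=0 W=0
Move 5: B@(3,1) -> caps B=0 W=0
Move 6: W@(3,2) -> caps B=0 W=0
Move 7: B@(3,3) -> caps B=0 W=0
Move 8: W@(1,2) -> caps B=0 W=0
Move 9: B@(2,2) -> caps B=1 W=0
Move 10: W@(1,0) -> caps B=1 W=0
Move 11: B@(2,0) -> caps B=1 W=0
Move 12: W@(2,3) -> caps B=1 W=0

Answer: ...W
WWW.
BBBW
BB.B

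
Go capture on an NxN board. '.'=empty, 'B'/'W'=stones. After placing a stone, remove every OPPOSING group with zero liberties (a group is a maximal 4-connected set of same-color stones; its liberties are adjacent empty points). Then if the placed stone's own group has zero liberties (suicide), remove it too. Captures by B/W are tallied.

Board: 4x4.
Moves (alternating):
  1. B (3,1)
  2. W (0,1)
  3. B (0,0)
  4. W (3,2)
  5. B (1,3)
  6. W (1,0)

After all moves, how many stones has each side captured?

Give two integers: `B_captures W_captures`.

Move 1: B@(3,1) -> caps B=0 W=0
Move 2: W@(0,1) -> caps B=0 W=0
Move 3: B@(0,0) -> caps B=0 W=0
Move 4: W@(3,2) -> caps B=0 W=0
Move 5: B@(1,3) -> caps B=0 W=0
Move 6: W@(1,0) -> caps B=0 W=1

Answer: 0 1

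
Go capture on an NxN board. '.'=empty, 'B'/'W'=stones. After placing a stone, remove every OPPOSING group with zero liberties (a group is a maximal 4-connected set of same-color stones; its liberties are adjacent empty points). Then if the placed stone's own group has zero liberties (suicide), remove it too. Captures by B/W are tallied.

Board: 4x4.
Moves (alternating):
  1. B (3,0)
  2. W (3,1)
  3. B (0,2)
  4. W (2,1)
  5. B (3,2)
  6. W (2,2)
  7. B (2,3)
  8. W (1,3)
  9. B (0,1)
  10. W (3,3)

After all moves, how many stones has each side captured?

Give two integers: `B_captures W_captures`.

Answer: 0 2

Derivation:
Move 1: B@(3,0) -> caps B=0 W=0
Move 2: W@(3,1) -> caps B=0 W=0
Move 3: B@(0,2) -> caps B=0 W=0
Move 4: W@(2,1) -> caps B=0 W=0
Move 5: B@(3,2) -> caps B=0 W=0
Move 6: W@(2,2) -> caps B=0 W=0
Move 7: B@(2,3) -> caps B=0 W=0
Move 8: W@(1,3) -> caps B=0 W=0
Move 9: B@(0,1) -> caps B=0 W=0
Move 10: W@(3,3) -> caps B=0 W=2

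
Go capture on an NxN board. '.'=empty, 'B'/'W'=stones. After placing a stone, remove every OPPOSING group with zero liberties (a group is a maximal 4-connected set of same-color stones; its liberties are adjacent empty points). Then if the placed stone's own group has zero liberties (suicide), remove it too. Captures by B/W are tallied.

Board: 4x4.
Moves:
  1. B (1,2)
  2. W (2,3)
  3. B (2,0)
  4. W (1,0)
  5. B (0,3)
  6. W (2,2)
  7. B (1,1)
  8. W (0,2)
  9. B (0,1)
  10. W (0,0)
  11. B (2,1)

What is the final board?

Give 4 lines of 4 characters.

Move 1: B@(1,2) -> caps B=0 W=0
Move 2: W@(2,3) -> caps B=0 W=0
Move 3: B@(2,0) -> caps B=0 W=0
Move 4: W@(1,0) -> caps B=0 W=0
Move 5: B@(0,3) -> caps B=0 W=0
Move 6: W@(2,2) -> caps B=0 W=0
Move 7: B@(1,1) -> caps B=0 W=0
Move 8: W@(0,2) -> caps B=0 W=0
Move 9: B@(0,1) -> caps B=1 W=0
Move 10: W@(0,0) -> caps B=1 W=0
Move 11: B@(2,1) -> caps B=1 W=0

Answer: .B.B
.BB.
BBWW
....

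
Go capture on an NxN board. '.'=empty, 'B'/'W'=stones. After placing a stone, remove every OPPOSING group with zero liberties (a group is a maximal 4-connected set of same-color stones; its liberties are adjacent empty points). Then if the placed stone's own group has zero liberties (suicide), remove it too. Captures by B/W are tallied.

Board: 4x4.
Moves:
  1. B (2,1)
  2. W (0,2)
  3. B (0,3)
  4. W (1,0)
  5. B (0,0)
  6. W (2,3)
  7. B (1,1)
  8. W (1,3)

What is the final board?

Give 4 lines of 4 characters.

Answer: B.W.
WB.W
.B.W
....

Derivation:
Move 1: B@(2,1) -> caps B=0 W=0
Move 2: W@(0,2) -> caps B=0 W=0
Move 3: B@(0,3) -> caps B=0 W=0
Move 4: W@(1,0) -> caps B=0 W=0
Move 5: B@(0,0) -> caps B=0 W=0
Move 6: W@(2,3) -> caps B=0 W=0
Move 7: B@(1,1) -> caps B=0 W=0
Move 8: W@(1,3) -> caps B=0 W=1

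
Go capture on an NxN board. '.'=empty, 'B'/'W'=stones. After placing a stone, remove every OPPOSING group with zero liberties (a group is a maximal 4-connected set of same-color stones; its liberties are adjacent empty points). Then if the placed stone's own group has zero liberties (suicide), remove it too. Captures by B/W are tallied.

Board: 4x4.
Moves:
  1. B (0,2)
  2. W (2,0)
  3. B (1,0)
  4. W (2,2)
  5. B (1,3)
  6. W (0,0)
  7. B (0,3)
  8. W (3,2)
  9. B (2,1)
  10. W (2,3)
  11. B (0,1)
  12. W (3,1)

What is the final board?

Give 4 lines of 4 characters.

Answer: .BBB
B..B
WBWW
.WW.

Derivation:
Move 1: B@(0,2) -> caps B=0 W=0
Move 2: W@(2,0) -> caps B=0 W=0
Move 3: B@(1,0) -> caps B=0 W=0
Move 4: W@(2,2) -> caps B=0 W=0
Move 5: B@(1,3) -> caps B=0 W=0
Move 6: W@(0,0) -> caps B=0 W=0
Move 7: B@(0,3) -> caps B=0 W=0
Move 8: W@(3,2) -> caps B=0 W=0
Move 9: B@(2,1) -> caps B=0 W=0
Move 10: W@(2,3) -> caps B=0 W=0
Move 11: B@(0,1) -> caps B=1 W=0
Move 12: W@(3,1) -> caps B=1 W=0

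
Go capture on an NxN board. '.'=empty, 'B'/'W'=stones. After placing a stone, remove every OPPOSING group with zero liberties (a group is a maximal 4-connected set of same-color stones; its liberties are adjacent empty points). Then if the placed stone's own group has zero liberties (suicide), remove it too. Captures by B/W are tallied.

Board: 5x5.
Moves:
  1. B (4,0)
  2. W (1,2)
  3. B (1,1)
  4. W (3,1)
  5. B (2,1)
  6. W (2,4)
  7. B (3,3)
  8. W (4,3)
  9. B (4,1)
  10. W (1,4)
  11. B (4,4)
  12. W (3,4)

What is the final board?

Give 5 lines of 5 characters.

Move 1: B@(4,0) -> caps B=0 W=0
Move 2: W@(1,2) -> caps B=0 W=0
Move 3: B@(1,1) -> caps B=0 W=0
Move 4: W@(3,1) -> caps B=0 W=0
Move 5: B@(2,1) -> caps B=0 W=0
Move 6: W@(2,4) -> caps B=0 W=0
Move 7: B@(3,3) -> caps B=0 W=0
Move 8: W@(4,3) -> caps B=0 W=0
Move 9: B@(4,1) -> caps B=0 W=0
Move 10: W@(1,4) -> caps B=0 W=0
Move 11: B@(4,4) -> caps B=0 W=0
Move 12: W@(3,4) -> caps B=0 W=1

Answer: .....
.BW.W
.B..W
.W.BW
BB.W.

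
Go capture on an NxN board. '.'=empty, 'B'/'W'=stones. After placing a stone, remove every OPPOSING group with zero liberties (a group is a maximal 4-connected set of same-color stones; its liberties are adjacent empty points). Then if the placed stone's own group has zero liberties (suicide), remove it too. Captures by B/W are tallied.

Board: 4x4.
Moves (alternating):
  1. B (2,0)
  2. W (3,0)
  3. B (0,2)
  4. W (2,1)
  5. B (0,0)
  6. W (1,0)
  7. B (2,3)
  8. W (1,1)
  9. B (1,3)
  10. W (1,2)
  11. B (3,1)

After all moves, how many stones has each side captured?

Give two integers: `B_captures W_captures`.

Answer: 0 1

Derivation:
Move 1: B@(2,0) -> caps B=0 W=0
Move 2: W@(3,0) -> caps B=0 W=0
Move 3: B@(0,2) -> caps B=0 W=0
Move 4: W@(2,1) -> caps B=0 W=0
Move 5: B@(0,0) -> caps B=0 W=0
Move 6: W@(1,0) -> caps B=0 W=1
Move 7: B@(2,3) -> caps B=0 W=1
Move 8: W@(1,1) -> caps B=0 W=1
Move 9: B@(1,3) -> caps B=0 W=1
Move 10: W@(1,2) -> caps B=0 W=1
Move 11: B@(3,1) -> caps B=0 W=1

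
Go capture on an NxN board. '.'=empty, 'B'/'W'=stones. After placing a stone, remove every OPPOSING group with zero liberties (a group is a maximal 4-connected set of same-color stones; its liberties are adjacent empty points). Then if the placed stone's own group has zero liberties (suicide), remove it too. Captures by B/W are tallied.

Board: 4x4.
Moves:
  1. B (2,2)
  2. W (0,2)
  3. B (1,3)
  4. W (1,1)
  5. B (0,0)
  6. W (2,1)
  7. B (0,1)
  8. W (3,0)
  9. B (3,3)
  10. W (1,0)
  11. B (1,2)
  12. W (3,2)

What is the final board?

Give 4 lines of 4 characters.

Move 1: B@(2,2) -> caps B=0 W=0
Move 2: W@(0,2) -> caps B=0 W=0
Move 3: B@(1,3) -> caps B=0 W=0
Move 4: W@(1,1) -> caps B=0 W=0
Move 5: B@(0,0) -> caps B=0 W=0
Move 6: W@(2,1) -> caps B=0 W=0
Move 7: B@(0,1) -> caps B=0 W=0
Move 8: W@(3,0) -> caps B=0 W=0
Move 9: B@(3,3) -> caps B=0 W=0
Move 10: W@(1,0) -> caps B=0 W=2
Move 11: B@(1,2) -> caps B=0 W=2
Move 12: W@(3,2) -> caps B=0 W=2

Answer: ..W.
WWBB
.WB.
W.WB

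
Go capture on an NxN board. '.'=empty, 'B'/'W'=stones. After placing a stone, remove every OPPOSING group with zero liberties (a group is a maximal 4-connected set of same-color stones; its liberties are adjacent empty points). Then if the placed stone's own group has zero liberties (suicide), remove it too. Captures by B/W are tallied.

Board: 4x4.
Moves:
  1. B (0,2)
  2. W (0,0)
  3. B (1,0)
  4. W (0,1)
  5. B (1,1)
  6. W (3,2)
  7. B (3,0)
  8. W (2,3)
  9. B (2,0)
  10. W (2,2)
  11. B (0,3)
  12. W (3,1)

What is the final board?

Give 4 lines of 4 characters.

Move 1: B@(0,2) -> caps B=0 W=0
Move 2: W@(0,0) -> caps B=0 W=0
Move 3: B@(1,0) -> caps B=0 W=0
Move 4: W@(0,1) -> caps B=0 W=0
Move 5: B@(1,1) -> caps B=2 W=0
Move 6: W@(3,2) -> caps B=2 W=0
Move 7: B@(3,0) -> caps B=2 W=0
Move 8: W@(2,3) -> caps B=2 W=0
Move 9: B@(2,0) -> caps B=2 W=0
Move 10: W@(2,2) -> caps B=2 W=0
Move 11: B@(0,3) -> caps B=2 W=0
Move 12: W@(3,1) -> caps B=2 W=0

Answer: ..BB
BB..
B.WW
BWW.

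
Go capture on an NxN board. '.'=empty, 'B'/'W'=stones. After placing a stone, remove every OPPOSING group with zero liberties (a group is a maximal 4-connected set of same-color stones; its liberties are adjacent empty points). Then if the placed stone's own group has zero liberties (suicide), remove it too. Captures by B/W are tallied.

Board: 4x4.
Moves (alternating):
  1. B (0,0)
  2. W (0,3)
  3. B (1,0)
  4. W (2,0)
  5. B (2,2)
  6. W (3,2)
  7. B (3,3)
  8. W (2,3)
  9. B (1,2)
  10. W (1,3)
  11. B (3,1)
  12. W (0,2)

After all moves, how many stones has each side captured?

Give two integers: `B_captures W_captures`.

Move 1: B@(0,0) -> caps B=0 W=0
Move 2: W@(0,3) -> caps B=0 W=0
Move 3: B@(1,0) -> caps B=0 W=0
Move 4: W@(2,0) -> caps B=0 W=0
Move 5: B@(2,2) -> caps B=0 W=0
Move 6: W@(3,2) -> caps B=0 W=0
Move 7: B@(3,3) -> caps B=0 W=0
Move 8: W@(2,3) -> caps B=0 W=1
Move 9: B@(1,2) -> caps B=0 W=1
Move 10: W@(1,3) -> caps B=0 W=1
Move 11: B@(3,1) -> caps B=0 W=1
Move 12: W@(0,2) -> caps B=0 W=1

Answer: 0 1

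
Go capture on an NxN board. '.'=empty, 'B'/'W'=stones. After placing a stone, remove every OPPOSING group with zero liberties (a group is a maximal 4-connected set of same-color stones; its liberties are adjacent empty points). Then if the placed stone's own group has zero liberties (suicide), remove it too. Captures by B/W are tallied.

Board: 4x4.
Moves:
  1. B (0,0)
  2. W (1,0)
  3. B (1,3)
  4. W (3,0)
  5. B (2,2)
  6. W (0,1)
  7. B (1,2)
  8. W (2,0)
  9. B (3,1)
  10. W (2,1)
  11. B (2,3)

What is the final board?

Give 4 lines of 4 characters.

Answer: .W..
W.BB
WWBB
WB..

Derivation:
Move 1: B@(0,0) -> caps B=0 W=0
Move 2: W@(1,0) -> caps B=0 W=0
Move 3: B@(1,3) -> caps B=0 W=0
Move 4: W@(3,0) -> caps B=0 W=0
Move 5: B@(2,2) -> caps B=0 W=0
Move 6: W@(0,1) -> caps B=0 W=1
Move 7: B@(1,2) -> caps B=0 W=1
Move 8: W@(2,0) -> caps B=0 W=1
Move 9: B@(3,1) -> caps B=0 W=1
Move 10: W@(2,1) -> caps B=0 W=1
Move 11: B@(2,3) -> caps B=0 W=1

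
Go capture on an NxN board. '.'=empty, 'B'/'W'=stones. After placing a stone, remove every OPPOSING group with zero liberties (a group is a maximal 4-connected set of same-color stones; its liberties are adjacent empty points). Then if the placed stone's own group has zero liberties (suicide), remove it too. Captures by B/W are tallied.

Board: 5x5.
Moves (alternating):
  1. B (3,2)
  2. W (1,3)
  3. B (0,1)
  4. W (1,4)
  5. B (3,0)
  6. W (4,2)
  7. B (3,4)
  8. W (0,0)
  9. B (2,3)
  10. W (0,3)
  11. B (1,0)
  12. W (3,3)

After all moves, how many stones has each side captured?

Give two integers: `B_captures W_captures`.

Move 1: B@(3,2) -> caps B=0 W=0
Move 2: W@(1,3) -> caps B=0 W=0
Move 3: B@(0,1) -> caps B=0 W=0
Move 4: W@(1,4) -> caps B=0 W=0
Move 5: B@(3,0) -> caps B=0 W=0
Move 6: W@(4,2) -> caps B=0 W=0
Move 7: B@(3,4) -> caps B=0 W=0
Move 8: W@(0,0) -> caps B=0 W=0
Move 9: B@(2,3) -> caps B=0 W=0
Move 10: W@(0,3) -> caps B=0 W=0
Move 11: B@(1,0) -> caps B=1 W=0
Move 12: W@(3,3) -> caps B=1 W=0

Answer: 1 0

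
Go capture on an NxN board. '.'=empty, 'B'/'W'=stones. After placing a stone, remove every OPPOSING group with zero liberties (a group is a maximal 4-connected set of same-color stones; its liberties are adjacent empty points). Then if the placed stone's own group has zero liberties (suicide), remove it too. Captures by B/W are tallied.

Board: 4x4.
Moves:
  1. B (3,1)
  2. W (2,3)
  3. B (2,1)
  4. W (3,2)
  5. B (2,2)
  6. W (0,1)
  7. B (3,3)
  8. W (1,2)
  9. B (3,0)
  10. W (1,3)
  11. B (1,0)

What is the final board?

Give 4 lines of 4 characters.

Move 1: B@(3,1) -> caps B=0 W=0
Move 2: W@(2,3) -> caps B=0 W=0
Move 3: B@(2,1) -> caps B=0 W=0
Move 4: W@(3,2) -> caps B=0 W=0
Move 5: B@(2,2) -> caps B=0 W=0
Move 6: W@(0,1) -> caps B=0 W=0
Move 7: B@(3,3) -> caps B=1 W=0
Move 8: W@(1,2) -> caps B=1 W=0
Move 9: B@(3,0) -> caps B=1 W=0
Move 10: W@(1,3) -> caps B=1 W=0
Move 11: B@(1,0) -> caps B=1 W=0

Answer: .W..
B.WW
.BBW
BB.B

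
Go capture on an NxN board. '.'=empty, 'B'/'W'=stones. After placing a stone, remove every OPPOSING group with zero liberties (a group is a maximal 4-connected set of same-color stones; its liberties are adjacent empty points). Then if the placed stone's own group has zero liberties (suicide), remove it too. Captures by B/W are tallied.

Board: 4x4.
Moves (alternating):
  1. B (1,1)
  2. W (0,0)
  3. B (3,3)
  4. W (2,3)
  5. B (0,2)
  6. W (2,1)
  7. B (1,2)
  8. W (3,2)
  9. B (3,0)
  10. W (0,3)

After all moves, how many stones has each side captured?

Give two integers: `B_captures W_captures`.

Answer: 0 1

Derivation:
Move 1: B@(1,1) -> caps B=0 W=0
Move 2: W@(0,0) -> caps B=0 W=0
Move 3: B@(3,3) -> caps B=0 W=0
Move 4: W@(2,3) -> caps B=0 W=0
Move 5: B@(0,2) -> caps B=0 W=0
Move 6: W@(2,1) -> caps B=0 W=0
Move 7: B@(1,2) -> caps B=0 W=0
Move 8: W@(3,2) -> caps B=0 W=1
Move 9: B@(3,0) -> caps B=0 W=1
Move 10: W@(0,3) -> caps B=0 W=1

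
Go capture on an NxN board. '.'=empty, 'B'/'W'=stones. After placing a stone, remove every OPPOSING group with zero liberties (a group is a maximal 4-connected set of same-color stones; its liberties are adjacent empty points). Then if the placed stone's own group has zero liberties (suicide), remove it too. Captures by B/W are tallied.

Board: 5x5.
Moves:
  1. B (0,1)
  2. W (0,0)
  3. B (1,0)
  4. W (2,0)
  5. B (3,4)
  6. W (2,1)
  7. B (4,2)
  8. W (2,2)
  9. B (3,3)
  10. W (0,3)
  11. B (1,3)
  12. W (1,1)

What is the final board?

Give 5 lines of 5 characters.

Move 1: B@(0,1) -> caps B=0 W=0
Move 2: W@(0,0) -> caps B=0 W=0
Move 3: B@(1,0) -> caps B=1 W=0
Move 4: W@(2,0) -> caps B=1 W=0
Move 5: B@(3,4) -> caps B=1 W=0
Move 6: W@(2,1) -> caps B=1 W=0
Move 7: B@(4,2) -> caps B=1 W=0
Move 8: W@(2,2) -> caps B=1 W=0
Move 9: B@(3,3) -> caps B=1 W=0
Move 10: W@(0,3) -> caps B=1 W=0
Move 11: B@(1,3) -> caps B=1 W=0
Move 12: W@(1,1) -> caps B=1 W=0

Answer: .B.W.
BW.B.
WWW..
...BB
..B..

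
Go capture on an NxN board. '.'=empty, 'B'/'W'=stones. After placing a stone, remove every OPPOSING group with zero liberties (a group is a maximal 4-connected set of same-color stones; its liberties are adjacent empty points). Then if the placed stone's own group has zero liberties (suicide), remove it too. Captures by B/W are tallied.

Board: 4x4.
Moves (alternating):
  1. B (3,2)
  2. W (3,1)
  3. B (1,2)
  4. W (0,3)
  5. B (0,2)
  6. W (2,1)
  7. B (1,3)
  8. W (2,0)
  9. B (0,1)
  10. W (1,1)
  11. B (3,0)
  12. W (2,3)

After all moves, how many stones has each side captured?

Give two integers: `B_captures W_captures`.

Answer: 1 0

Derivation:
Move 1: B@(3,2) -> caps B=0 W=0
Move 2: W@(3,1) -> caps B=0 W=0
Move 3: B@(1,2) -> caps B=0 W=0
Move 4: W@(0,3) -> caps B=0 W=0
Move 5: B@(0,2) -> caps B=0 W=0
Move 6: W@(2,1) -> caps B=0 W=0
Move 7: B@(1,3) -> caps B=1 W=0
Move 8: W@(2,0) -> caps B=1 W=0
Move 9: B@(0,1) -> caps B=1 W=0
Move 10: W@(1,1) -> caps B=1 W=0
Move 11: B@(3,0) -> caps B=1 W=0
Move 12: W@(2,3) -> caps B=1 W=0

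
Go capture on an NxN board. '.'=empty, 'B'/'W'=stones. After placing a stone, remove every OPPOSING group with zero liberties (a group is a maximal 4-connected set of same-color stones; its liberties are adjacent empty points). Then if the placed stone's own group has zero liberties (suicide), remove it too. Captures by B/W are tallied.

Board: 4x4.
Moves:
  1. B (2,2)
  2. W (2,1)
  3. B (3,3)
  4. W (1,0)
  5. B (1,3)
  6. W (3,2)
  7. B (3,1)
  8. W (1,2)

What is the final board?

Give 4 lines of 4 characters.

Move 1: B@(2,2) -> caps B=0 W=0
Move 2: W@(2,1) -> caps B=0 W=0
Move 3: B@(3,3) -> caps B=0 W=0
Move 4: W@(1,0) -> caps B=0 W=0
Move 5: B@(1,3) -> caps B=0 W=0
Move 6: W@(3,2) -> caps B=0 W=0
Move 7: B@(3,1) -> caps B=1 W=0
Move 8: W@(1,2) -> caps B=1 W=0

Answer: ....
W.WB
.WB.
.B.B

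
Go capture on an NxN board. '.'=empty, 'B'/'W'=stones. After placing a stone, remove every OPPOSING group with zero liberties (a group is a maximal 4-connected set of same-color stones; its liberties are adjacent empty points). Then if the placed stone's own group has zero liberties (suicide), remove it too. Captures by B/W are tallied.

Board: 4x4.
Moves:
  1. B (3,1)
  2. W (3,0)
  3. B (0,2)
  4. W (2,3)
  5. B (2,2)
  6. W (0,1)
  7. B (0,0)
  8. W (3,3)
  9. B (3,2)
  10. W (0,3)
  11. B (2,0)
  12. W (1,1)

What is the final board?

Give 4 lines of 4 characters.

Answer: BWBW
.W..
B.BW
.BBW

Derivation:
Move 1: B@(3,1) -> caps B=0 W=0
Move 2: W@(3,0) -> caps B=0 W=0
Move 3: B@(0,2) -> caps B=0 W=0
Move 4: W@(2,3) -> caps B=0 W=0
Move 5: B@(2,2) -> caps B=0 W=0
Move 6: W@(0,1) -> caps B=0 W=0
Move 7: B@(0,0) -> caps B=0 W=0
Move 8: W@(3,3) -> caps B=0 W=0
Move 9: B@(3,2) -> caps B=0 W=0
Move 10: W@(0,3) -> caps B=0 W=0
Move 11: B@(2,0) -> caps B=1 W=0
Move 12: W@(1,1) -> caps B=1 W=0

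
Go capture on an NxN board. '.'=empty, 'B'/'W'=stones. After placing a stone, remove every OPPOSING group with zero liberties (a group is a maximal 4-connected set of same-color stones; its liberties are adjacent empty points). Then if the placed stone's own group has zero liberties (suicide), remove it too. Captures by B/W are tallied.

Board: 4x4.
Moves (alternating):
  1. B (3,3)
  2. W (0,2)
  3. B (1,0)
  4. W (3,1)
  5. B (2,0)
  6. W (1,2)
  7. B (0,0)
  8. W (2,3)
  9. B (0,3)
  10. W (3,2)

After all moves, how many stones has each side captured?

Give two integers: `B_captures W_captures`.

Move 1: B@(3,3) -> caps B=0 W=0
Move 2: W@(0,2) -> caps B=0 W=0
Move 3: B@(1,0) -> caps B=0 W=0
Move 4: W@(3,1) -> caps B=0 W=0
Move 5: B@(2,0) -> caps B=0 W=0
Move 6: W@(1,2) -> caps B=0 W=0
Move 7: B@(0,0) -> caps B=0 W=0
Move 8: W@(2,3) -> caps B=0 W=0
Move 9: B@(0,3) -> caps B=0 W=0
Move 10: W@(3,2) -> caps B=0 W=1

Answer: 0 1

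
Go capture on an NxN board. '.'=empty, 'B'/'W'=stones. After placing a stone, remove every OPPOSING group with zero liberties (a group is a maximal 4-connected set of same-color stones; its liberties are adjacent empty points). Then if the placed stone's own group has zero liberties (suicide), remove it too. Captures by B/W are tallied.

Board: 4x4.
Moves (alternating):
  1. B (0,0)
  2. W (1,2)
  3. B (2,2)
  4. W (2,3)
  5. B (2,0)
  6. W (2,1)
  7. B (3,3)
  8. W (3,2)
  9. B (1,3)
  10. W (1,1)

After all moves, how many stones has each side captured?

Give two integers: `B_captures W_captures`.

Answer: 0 2

Derivation:
Move 1: B@(0,0) -> caps B=0 W=0
Move 2: W@(1,2) -> caps B=0 W=0
Move 3: B@(2,2) -> caps B=0 W=0
Move 4: W@(2,3) -> caps B=0 W=0
Move 5: B@(2,0) -> caps B=0 W=0
Move 6: W@(2,1) -> caps B=0 W=0
Move 7: B@(3,3) -> caps B=0 W=0
Move 8: W@(3,2) -> caps B=0 W=2
Move 9: B@(1,3) -> caps B=0 W=2
Move 10: W@(1,1) -> caps B=0 W=2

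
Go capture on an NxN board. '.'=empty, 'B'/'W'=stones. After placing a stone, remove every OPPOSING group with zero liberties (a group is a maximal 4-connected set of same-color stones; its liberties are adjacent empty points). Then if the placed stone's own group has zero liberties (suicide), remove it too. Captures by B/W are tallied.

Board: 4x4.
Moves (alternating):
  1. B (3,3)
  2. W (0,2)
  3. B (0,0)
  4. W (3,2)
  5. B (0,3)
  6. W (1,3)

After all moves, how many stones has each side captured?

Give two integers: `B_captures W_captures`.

Answer: 0 1

Derivation:
Move 1: B@(3,3) -> caps B=0 W=0
Move 2: W@(0,2) -> caps B=0 W=0
Move 3: B@(0,0) -> caps B=0 W=0
Move 4: W@(3,2) -> caps B=0 W=0
Move 5: B@(0,3) -> caps B=0 W=0
Move 6: W@(1,3) -> caps B=0 W=1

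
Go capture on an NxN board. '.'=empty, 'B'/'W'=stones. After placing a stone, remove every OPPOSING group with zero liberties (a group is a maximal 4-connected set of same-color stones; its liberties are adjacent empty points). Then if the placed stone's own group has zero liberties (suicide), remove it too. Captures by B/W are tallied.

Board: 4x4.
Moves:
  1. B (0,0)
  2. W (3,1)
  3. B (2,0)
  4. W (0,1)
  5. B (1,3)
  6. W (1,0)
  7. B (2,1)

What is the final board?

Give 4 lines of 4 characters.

Answer: .W..
W..B
BB..
.W..

Derivation:
Move 1: B@(0,0) -> caps B=0 W=0
Move 2: W@(3,1) -> caps B=0 W=0
Move 3: B@(2,0) -> caps B=0 W=0
Move 4: W@(0,1) -> caps B=0 W=0
Move 5: B@(1,3) -> caps B=0 W=0
Move 6: W@(1,0) -> caps B=0 W=1
Move 7: B@(2,1) -> caps B=0 W=1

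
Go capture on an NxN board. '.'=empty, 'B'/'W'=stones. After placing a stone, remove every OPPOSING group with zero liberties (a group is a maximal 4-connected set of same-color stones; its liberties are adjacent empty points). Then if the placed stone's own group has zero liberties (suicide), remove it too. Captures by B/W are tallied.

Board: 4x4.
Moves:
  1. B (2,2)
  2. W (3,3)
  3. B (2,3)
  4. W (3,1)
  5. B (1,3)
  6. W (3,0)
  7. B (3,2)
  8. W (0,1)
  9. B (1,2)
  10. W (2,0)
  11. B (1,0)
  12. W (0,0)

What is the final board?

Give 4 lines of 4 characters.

Answer: WW..
B.BB
W.BB
WWB.

Derivation:
Move 1: B@(2,2) -> caps B=0 W=0
Move 2: W@(3,3) -> caps B=0 W=0
Move 3: B@(2,3) -> caps B=0 W=0
Move 4: W@(3,1) -> caps B=0 W=0
Move 5: B@(1,3) -> caps B=0 W=0
Move 6: W@(3,0) -> caps B=0 W=0
Move 7: B@(3,2) -> caps B=1 W=0
Move 8: W@(0,1) -> caps B=1 W=0
Move 9: B@(1,2) -> caps B=1 W=0
Move 10: W@(2,0) -> caps B=1 W=0
Move 11: B@(1,0) -> caps B=1 W=0
Move 12: W@(0,0) -> caps B=1 W=0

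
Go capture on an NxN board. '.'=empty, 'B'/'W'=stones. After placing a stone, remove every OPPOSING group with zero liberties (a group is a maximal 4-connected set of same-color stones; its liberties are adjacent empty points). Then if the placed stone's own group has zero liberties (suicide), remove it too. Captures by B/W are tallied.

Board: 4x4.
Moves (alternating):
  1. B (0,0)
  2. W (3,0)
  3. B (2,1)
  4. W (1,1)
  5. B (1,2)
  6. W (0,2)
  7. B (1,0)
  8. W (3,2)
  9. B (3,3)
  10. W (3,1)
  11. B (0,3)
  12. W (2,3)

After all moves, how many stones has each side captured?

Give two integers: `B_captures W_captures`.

Move 1: B@(0,0) -> caps B=0 W=0
Move 2: W@(3,0) -> caps B=0 W=0
Move 3: B@(2,1) -> caps B=0 W=0
Move 4: W@(1,1) -> caps B=0 W=0
Move 5: B@(1,2) -> caps B=0 W=0
Move 6: W@(0,2) -> caps B=0 W=0
Move 7: B@(1,0) -> caps B=0 W=0
Move 8: W@(3,2) -> caps B=0 W=0
Move 9: B@(3,3) -> caps B=0 W=0
Move 10: W@(3,1) -> caps B=0 W=0
Move 11: B@(0,3) -> caps B=0 W=0
Move 12: W@(2,3) -> caps B=0 W=1

Answer: 0 1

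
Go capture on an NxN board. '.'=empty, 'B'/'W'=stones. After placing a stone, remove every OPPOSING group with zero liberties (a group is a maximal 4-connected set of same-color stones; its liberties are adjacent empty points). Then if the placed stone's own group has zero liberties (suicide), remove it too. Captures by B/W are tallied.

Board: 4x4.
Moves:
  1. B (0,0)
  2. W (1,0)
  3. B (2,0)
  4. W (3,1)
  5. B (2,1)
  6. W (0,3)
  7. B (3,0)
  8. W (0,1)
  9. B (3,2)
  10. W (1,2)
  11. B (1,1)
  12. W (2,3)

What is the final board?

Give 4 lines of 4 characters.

Answer: .W.W
WBW.
BB.W
B.B.

Derivation:
Move 1: B@(0,0) -> caps B=0 W=0
Move 2: W@(1,0) -> caps B=0 W=0
Move 3: B@(2,0) -> caps B=0 W=0
Move 4: W@(3,1) -> caps B=0 W=0
Move 5: B@(2,1) -> caps B=0 W=0
Move 6: W@(0,3) -> caps B=0 W=0
Move 7: B@(3,0) -> caps B=0 W=0
Move 8: W@(0,1) -> caps B=0 W=1
Move 9: B@(3,2) -> caps B=1 W=1
Move 10: W@(1,2) -> caps B=1 W=1
Move 11: B@(1,1) -> caps B=1 W=1
Move 12: W@(2,3) -> caps B=1 W=1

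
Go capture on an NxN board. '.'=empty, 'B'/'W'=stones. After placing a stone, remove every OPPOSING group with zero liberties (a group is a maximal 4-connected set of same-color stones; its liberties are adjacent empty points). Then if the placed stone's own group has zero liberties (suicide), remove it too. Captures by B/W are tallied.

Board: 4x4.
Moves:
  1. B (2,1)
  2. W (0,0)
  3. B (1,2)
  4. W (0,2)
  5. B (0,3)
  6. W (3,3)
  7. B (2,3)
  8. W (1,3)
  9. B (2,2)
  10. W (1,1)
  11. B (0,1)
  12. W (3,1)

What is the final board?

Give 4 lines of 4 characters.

Move 1: B@(2,1) -> caps B=0 W=0
Move 2: W@(0,0) -> caps B=0 W=0
Move 3: B@(1,2) -> caps B=0 W=0
Move 4: W@(0,2) -> caps B=0 W=0
Move 5: B@(0,3) -> caps B=0 W=0
Move 6: W@(3,3) -> caps B=0 W=0
Move 7: B@(2,3) -> caps B=0 W=0
Move 8: W@(1,3) -> caps B=0 W=1
Move 9: B@(2,2) -> caps B=0 W=1
Move 10: W@(1,1) -> caps B=0 W=1
Move 11: B@(0,1) -> caps B=0 W=1
Move 12: W@(3,1) -> caps B=0 W=1

Answer: W.W.
.WBW
.BBB
.W.W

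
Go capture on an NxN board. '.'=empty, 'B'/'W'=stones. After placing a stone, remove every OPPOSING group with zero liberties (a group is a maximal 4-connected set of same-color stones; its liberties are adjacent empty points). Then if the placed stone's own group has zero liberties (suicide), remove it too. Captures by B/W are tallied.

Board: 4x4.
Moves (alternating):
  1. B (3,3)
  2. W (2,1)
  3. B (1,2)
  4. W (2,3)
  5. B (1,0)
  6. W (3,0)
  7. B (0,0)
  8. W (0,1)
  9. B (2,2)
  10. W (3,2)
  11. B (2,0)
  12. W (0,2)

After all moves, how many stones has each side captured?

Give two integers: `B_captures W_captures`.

Answer: 0 1

Derivation:
Move 1: B@(3,3) -> caps B=0 W=0
Move 2: W@(2,1) -> caps B=0 W=0
Move 3: B@(1,2) -> caps B=0 W=0
Move 4: W@(2,3) -> caps B=0 W=0
Move 5: B@(1,0) -> caps B=0 W=0
Move 6: W@(3,0) -> caps B=0 W=0
Move 7: B@(0,0) -> caps B=0 W=0
Move 8: W@(0,1) -> caps B=0 W=0
Move 9: B@(2,2) -> caps B=0 W=0
Move 10: W@(3,2) -> caps B=0 W=1
Move 11: B@(2,0) -> caps B=0 W=1
Move 12: W@(0,2) -> caps B=0 W=1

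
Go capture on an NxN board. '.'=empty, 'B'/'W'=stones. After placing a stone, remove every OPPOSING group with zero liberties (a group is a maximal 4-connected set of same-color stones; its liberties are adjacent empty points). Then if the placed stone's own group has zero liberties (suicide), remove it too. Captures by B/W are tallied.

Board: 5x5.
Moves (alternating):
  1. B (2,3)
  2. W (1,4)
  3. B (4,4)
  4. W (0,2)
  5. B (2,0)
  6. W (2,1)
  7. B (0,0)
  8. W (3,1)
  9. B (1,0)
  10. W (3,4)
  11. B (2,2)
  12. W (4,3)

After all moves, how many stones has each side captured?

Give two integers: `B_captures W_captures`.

Answer: 0 1

Derivation:
Move 1: B@(2,3) -> caps B=0 W=0
Move 2: W@(1,4) -> caps B=0 W=0
Move 3: B@(4,4) -> caps B=0 W=0
Move 4: W@(0,2) -> caps B=0 W=0
Move 5: B@(2,0) -> caps B=0 W=0
Move 6: W@(2,1) -> caps B=0 W=0
Move 7: B@(0,0) -> caps B=0 W=0
Move 8: W@(3,1) -> caps B=0 W=0
Move 9: B@(1,0) -> caps B=0 W=0
Move 10: W@(3,4) -> caps B=0 W=0
Move 11: B@(2,2) -> caps B=0 W=0
Move 12: W@(4,3) -> caps B=0 W=1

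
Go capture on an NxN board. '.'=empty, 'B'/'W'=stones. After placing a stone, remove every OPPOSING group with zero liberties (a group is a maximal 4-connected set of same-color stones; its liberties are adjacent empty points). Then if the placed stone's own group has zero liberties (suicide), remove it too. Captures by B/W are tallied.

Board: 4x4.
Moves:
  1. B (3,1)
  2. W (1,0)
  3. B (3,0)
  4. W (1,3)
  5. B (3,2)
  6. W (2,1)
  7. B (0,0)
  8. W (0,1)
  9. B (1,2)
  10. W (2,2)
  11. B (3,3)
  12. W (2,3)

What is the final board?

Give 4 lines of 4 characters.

Answer: .W..
W.BW
.WWW
BBBB

Derivation:
Move 1: B@(3,1) -> caps B=0 W=0
Move 2: W@(1,0) -> caps B=0 W=0
Move 3: B@(3,0) -> caps B=0 W=0
Move 4: W@(1,3) -> caps B=0 W=0
Move 5: B@(3,2) -> caps B=0 W=0
Move 6: W@(2,1) -> caps B=0 W=0
Move 7: B@(0,0) -> caps B=0 W=0
Move 8: W@(0,1) -> caps B=0 W=1
Move 9: B@(1,2) -> caps B=0 W=1
Move 10: W@(2,2) -> caps B=0 W=1
Move 11: B@(3,3) -> caps B=0 W=1
Move 12: W@(2,3) -> caps B=0 W=1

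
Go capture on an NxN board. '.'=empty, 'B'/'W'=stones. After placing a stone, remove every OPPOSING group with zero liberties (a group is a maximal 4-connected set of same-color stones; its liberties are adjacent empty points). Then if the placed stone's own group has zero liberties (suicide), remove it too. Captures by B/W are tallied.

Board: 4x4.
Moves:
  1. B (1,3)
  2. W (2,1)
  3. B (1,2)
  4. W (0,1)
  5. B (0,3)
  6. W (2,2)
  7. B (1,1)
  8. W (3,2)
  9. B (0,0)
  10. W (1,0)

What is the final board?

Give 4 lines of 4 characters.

Move 1: B@(1,3) -> caps B=0 W=0
Move 2: W@(2,1) -> caps B=0 W=0
Move 3: B@(1,2) -> caps B=0 W=0
Move 4: W@(0,1) -> caps B=0 W=0
Move 5: B@(0,3) -> caps B=0 W=0
Move 6: W@(2,2) -> caps B=0 W=0
Move 7: B@(1,1) -> caps B=0 W=0
Move 8: W@(3,2) -> caps B=0 W=0
Move 9: B@(0,0) -> caps B=0 W=0
Move 10: W@(1,0) -> caps B=0 W=1

Answer: .W.B
WBBB
.WW.
..W.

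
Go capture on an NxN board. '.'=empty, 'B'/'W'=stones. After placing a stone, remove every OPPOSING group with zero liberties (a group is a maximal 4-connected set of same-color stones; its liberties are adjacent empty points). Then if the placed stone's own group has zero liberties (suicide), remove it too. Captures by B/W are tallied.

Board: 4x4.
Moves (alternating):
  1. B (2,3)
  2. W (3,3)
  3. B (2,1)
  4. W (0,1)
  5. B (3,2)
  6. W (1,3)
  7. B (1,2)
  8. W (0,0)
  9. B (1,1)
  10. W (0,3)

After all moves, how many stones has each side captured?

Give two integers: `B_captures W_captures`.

Move 1: B@(2,3) -> caps B=0 W=0
Move 2: W@(3,3) -> caps B=0 W=0
Move 3: B@(2,1) -> caps B=0 W=0
Move 4: W@(0,1) -> caps B=0 W=0
Move 5: B@(3,2) -> caps B=1 W=0
Move 6: W@(1,3) -> caps B=1 W=0
Move 7: B@(1,2) -> caps B=1 W=0
Move 8: W@(0,0) -> caps B=1 W=0
Move 9: B@(1,1) -> caps B=1 W=0
Move 10: W@(0,3) -> caps B=1 W=0

Answer: 1 0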